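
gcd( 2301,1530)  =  3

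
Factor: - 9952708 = -2^2*1021^1 * 2437^1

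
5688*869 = 4942872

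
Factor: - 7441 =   -  7^1*1063^1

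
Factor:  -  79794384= - 2^4* 3^1*1662383^1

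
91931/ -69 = - 3997/3 = - 1332.33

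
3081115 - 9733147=  -  6652032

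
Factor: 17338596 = 2^2*3^1 *11^1 * 23^1*5711^1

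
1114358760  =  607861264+506497496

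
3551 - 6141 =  - 2590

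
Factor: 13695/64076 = 165/772 =2^ (-2 )* 3^1* 5^1*11^1*193^( - 1 )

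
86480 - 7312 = 79168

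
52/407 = 52/407  =  0.13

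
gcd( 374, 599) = 1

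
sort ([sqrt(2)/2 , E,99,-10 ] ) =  [ - 10, sqrt( 2)/2, E,  99 ] 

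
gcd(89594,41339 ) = 1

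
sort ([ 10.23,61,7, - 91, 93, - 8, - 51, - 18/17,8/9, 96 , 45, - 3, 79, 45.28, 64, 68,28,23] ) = [-91, - 51, - 8, - 3, - 18/17,8/9,7,  10.23,23, 28, 45, 45.28, 61, 64, 68,79,93, 96] 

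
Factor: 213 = 3^1* 71^1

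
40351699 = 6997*5767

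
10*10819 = 108190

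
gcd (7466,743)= 1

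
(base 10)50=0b110010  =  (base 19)2c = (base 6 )122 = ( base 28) 1m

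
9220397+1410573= 10630970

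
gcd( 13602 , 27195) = 3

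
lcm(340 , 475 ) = 32300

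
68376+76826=145202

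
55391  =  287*193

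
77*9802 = 754754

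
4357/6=4357/6 = 726.17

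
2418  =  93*26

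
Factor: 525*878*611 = 2^1 * 3^1 * 5^2*7^1*13^1*47^1*439^1  =  281640450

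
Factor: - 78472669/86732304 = - 2^( - 4)*3^ (-1 )*  11^1*  67^(-1)*149^( - 1 ) * 181^ ( - 1)*7133879^1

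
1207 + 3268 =4475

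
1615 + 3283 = 4898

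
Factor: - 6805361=-2333^1*2917^1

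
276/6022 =138/3011 = 0.05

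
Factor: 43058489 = 173^1*248893^1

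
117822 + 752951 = 870773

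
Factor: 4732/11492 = 7^1*17^( - 1)  =  7/17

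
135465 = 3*45155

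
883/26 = 33 + 25/26 = 33.96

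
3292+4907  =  8199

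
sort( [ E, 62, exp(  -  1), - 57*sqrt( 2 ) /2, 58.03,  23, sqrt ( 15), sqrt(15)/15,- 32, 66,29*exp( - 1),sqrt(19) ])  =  [ - 57*sqrt( 2)/2, - 32,  sqrt(15)/15, exp( - 1 ), E,sqrt( 15),sqrt( 19), 29*exp ( - 1), 23,58.03, 62, 66]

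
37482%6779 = 3587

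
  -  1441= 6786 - 8227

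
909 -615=294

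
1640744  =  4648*353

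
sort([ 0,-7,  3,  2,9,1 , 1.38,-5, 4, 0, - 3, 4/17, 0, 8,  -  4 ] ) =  [ - 7,-5, - 4, - 3, 0, 0,0,4/17,1, 1.38,2 , 3,4,8,9]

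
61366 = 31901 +29465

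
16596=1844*9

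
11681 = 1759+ 9922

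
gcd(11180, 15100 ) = 20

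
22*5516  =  121352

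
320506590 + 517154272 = 837660862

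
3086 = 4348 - 1262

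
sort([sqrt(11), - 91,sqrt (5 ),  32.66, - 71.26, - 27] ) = [ - 91, - 71.26, - 27, sqrt(5 ), sqrt( 11), 32.66 ] 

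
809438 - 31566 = 777872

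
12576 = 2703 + 9873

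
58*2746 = 159268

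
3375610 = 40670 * 83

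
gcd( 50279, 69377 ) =1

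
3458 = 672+2786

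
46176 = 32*1443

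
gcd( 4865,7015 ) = 5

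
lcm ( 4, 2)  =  4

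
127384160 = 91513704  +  35870456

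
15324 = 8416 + 6908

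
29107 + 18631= 47738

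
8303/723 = 11 + 350/723 = 11.48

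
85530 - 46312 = 39218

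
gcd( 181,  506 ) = 1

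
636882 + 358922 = 995804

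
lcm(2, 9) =18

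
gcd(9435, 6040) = 5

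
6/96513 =2/32171= 0.00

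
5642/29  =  194 + 16/29 = 194.55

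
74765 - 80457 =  - 5692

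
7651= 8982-1331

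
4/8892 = 1/2223 = 0.00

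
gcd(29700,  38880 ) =540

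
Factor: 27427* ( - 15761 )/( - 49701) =432276947/49701 = 3^(  -  1)*15761^1*16567^( - 1 )*27427^1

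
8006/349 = 22 + 328/349= 22.94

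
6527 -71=6456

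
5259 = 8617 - 3358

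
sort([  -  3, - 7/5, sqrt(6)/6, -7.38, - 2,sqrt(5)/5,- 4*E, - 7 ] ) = [ - 4*E, - 7.38, - 7, - 3,-2,- 7/5,sqrt(6 ) /6,sqrt(5 ) /5]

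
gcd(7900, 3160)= 1580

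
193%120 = 73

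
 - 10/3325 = -2/665= - 0.00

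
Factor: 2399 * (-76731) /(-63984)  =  2^(  -  4)*31^(-1 )*43^(-1 )*2399^1  *25577^1 = 61359223/21328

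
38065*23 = 875495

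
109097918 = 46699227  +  62398691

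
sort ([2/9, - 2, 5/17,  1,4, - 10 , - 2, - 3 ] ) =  [ - 10,-3 , - 2, - 2, 2/9 , 5/17 , 1,4] 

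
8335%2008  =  303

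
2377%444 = 157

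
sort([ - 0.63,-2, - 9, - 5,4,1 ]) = [  -  9, - 5,-2, - 0.63,1, 4] 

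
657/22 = 29 + 19/22 = 29.86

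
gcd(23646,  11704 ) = 14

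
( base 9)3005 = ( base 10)2192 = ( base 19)617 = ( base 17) 79G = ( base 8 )4220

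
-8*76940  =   - 615520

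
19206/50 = 384+3/25 = 384.12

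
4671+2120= 6791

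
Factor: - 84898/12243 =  - 2^1*3^(-1)*7^( - 1)*17^1*53^ (-1 )*227^1 = - 7718/1113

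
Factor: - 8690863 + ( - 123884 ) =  - 3^1*1049^1*2801^1 = - 8814747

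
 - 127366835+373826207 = 246459372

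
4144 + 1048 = 5192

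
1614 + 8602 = 10216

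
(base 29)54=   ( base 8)225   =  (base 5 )1044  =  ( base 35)49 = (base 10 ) 149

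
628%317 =311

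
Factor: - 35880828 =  - 2^2*3^1*23^1*130003^1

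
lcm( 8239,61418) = 675598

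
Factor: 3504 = 2^4*3^1* 73^1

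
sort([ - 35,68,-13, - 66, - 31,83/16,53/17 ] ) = [ - 66, - 35 ,-31, - 13,53/17,83/16,68]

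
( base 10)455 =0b111000111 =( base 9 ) 555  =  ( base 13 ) 290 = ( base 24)IN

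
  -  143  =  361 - 504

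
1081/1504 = 23/32 = 0.72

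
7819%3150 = 1519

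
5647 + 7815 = 13462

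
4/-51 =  - 4/51 =- 0.08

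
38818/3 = 38818/3 = 12939.33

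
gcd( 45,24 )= 3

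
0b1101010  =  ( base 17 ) 64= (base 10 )106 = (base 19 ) 5b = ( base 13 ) 82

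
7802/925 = 7802/925= 8.43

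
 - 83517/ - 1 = 83517 + 0/1 = 83517.00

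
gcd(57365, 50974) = 77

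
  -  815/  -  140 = 163/28 =5.82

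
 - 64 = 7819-7883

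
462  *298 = 137676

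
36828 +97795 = 134623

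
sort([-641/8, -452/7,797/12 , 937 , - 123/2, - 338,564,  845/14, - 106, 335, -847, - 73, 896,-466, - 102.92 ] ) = [-847 ,-466, - 338,-106, - 102.92, - 641/8,-73, - 452/7, - 123/2,845/14, 797/12, 335,564,896,937]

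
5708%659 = 436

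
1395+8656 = 10051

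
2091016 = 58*36052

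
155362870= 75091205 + 80271665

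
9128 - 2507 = 6621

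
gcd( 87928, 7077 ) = 1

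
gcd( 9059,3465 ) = 1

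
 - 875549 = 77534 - 953083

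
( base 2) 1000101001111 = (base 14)1887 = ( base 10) 4431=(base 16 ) 114F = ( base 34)3sb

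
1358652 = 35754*38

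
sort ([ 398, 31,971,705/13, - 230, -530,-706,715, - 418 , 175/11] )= [  -  706,-530,-418, - 230, 175/11,  31,705/13,398,715, 971 ] 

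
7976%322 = 248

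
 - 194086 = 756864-950950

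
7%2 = 1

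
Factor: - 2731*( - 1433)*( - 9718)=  - 38031616514  =  - 2^1*43^1*113^1*1433^1*2731^1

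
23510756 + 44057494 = 67568250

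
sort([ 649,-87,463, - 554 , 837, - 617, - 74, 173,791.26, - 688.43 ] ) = [ - 688.43 , - 617, - 554, - 87, - 74,173,463, 649, 791.26,837 ] 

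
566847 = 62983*9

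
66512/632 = 105 + 19/79 = 105.24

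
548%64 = 36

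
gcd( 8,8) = 8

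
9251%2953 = 392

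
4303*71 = 305513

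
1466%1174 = 292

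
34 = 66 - 32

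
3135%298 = 155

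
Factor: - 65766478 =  - 2^1*32883239^1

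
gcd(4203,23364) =9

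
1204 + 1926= 3130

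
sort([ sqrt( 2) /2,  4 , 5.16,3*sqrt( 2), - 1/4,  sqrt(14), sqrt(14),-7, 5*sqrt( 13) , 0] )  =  [-7,-1/4,  0,  sqrt (2)/2,sqrt(14),sqrt( 14),4,3*sqrt( 2), 5.16, 5*sqrt(13)]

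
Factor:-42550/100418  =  -5^2*59^(-1) = - 25/59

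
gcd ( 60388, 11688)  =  1948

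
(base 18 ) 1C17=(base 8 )23021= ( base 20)1475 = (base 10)9745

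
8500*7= 59500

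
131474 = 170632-39158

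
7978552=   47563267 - 39584715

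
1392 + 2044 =3436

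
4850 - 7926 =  -3076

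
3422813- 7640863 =- 4218050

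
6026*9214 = 55523564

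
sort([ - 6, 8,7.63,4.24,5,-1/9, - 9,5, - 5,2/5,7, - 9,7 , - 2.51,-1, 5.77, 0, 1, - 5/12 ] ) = [ - 9, - 9, - 6, - 5 , - 2.51, - 1 , - 5/12,-1/9,  0,2/5,  1,4.24,5,5 , 5.77,7,7,7.63, 8 ]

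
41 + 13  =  54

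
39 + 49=88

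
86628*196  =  16979088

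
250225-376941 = -126716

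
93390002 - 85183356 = 8206646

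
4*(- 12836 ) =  - 51344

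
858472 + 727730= 1586202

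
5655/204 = 1885/68 = 27.72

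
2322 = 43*54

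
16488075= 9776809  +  6711266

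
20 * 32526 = 650520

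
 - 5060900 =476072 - 5536972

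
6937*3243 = 22496691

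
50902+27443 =78345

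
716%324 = 68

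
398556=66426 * 6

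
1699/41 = 1699/41  =  41.44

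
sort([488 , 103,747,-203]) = [ - 203,103,488, 747 ] 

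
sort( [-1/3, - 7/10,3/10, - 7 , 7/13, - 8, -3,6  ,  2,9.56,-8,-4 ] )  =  [ - 8,- 8, - 7,-4, - 3, - 7/10, - 1/3,  3/10,7/13,2, 6,  9.56]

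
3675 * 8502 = 31244850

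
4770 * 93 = 443610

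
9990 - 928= 9062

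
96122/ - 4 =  - 24031+1/2 = -  24030.50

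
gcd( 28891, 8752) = 1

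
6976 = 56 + 6920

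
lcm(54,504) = 1512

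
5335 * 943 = 5030905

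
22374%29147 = 22374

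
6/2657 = 6/2657 = 0.00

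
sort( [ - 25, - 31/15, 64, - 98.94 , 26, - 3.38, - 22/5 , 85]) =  [ - 98.94, - 25, - 22/5, - 3.38,  -  31/15 , 26 , 64 , 85 ] 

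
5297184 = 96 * 55179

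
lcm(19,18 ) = 342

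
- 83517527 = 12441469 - 95958996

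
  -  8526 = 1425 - 9951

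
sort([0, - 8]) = [- 8,  0]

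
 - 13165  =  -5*2633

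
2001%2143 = 2001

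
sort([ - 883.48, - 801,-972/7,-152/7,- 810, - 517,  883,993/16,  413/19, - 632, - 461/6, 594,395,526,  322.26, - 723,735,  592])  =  [ - 883.48, - 810, - 801, - 723 , - 632, - 517,-972/7, - 461/6 ,- 152/7,  413/19,  993/16 , 322.26,  395, 526, 592, 594,735 , 883 ]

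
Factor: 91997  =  91997^1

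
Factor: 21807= 3^2*2423^1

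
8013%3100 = 1813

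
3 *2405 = 7215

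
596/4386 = 298/2193= 0.14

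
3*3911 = 11733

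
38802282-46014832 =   -  7212550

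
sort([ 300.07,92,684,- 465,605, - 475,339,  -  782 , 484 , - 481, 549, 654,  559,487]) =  [ - 782,  -  481, - 475, - 465, 92, 300.07,339,484,487,549,559,605,654,684 ]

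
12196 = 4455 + 7741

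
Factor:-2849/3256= -7/8  =  - 2^(- 3 )*7^1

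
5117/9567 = 5117/9567= 0.53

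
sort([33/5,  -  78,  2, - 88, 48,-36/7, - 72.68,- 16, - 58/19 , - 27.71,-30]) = [  -  88, - 78, - 72.68, - 30, - 27.71, - 16, - 36/7, - 58/19,2, 33/5,48 ]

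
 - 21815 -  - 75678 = 53863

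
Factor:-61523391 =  - 3^1*17^1*1206341^1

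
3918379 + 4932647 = 8851026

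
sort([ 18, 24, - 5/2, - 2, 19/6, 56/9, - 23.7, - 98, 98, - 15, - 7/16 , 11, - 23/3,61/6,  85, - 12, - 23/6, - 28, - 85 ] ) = [ - 98  ,-85, - 28 , - 23.7, - 15 , - 12, - 23/3, - 23/6, - 5/2, - 2, - 7/16, 19/6 , 56/9 , 61/6 , 11,18, 24, 85,98]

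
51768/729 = 71 + 1/81=71.01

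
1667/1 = 1667 = 1667.00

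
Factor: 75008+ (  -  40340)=2^2*3^4*107^1 = 34668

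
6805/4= 1701 + 1/4 = 1701.25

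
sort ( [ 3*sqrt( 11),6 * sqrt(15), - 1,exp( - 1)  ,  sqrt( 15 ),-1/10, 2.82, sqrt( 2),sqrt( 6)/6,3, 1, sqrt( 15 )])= [ - 1,-1/10, exp(  -  1),sqrt(6)/6,1 , sqrt(2),2.82,3, sqrt(15),sqrt( 15 ), 3 * sqrt( 11),6*sqrt ( 15 ) ]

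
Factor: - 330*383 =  - 2^1*3^1*5^1*11^1*383^1 = - 126390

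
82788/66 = 1254 + 4/11 = 1254.36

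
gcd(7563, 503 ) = 1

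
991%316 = 43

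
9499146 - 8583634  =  915512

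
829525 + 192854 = 1022379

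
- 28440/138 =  - 207 + 21/23 = -  206.09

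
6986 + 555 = 7541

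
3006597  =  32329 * 93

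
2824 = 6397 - 3573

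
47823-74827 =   -  27004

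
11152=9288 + 1864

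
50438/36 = 25219/18 =1401.06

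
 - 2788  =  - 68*41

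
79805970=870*91731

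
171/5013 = 19/557 =0.03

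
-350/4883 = -1 + 4533/4883 = - 0.07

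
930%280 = 90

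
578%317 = 261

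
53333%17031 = 2240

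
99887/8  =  99887/8 =12485.88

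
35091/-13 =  - 2700+9/13  =  - 2699.31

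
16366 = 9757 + 6609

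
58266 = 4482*13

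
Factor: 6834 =2^1*3^1*17^1*67^1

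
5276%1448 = 932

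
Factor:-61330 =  - 2^1 * 5^1*6133^1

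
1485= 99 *15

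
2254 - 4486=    - 2232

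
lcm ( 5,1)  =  5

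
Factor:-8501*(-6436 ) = 54712436 = 2^2*1609^1*8501^1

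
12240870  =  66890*183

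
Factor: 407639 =407639^1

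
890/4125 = 178/825 = 0.22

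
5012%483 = 182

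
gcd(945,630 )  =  315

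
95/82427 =95/82427=   0.00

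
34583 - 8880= 25703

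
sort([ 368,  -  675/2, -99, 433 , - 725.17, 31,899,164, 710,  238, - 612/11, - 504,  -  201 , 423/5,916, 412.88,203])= [-725.17,- 504,-675/2 , -201, - 99,-612/11, 31, 423/5, 164, 203,238, 368, 412.88, 433 , 710,  899, 916 ] 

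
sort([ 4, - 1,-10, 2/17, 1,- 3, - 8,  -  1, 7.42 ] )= [ - 10, - 8, - 3, - 1, - 1, 2/17,1,4 , 7.42 ] 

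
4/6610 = 2/3305 = 0.00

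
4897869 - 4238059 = 659810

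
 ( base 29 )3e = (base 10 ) 101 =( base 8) 145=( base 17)5G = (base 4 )1211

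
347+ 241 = 588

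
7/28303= 7/28303= 0.00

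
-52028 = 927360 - 979388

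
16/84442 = 8/42221 = 0.00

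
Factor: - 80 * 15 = - 1200 = - 2^4*3^1*5^2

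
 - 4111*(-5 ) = 20555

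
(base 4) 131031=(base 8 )3515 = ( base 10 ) 1869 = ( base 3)2120020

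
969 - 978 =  - 9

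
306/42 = 51/7 = 7.29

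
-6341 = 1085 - 7426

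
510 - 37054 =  - 36544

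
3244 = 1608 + 1636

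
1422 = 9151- 7729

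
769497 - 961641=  - 192144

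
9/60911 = 9/60911 = 0.00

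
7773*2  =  15546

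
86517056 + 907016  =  87424072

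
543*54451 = 29566893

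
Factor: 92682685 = 5^1*2053^1*9029^1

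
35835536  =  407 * 88048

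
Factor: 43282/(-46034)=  - 17^1*19^1*67^1*23017^( - 1 ) = -21641/23017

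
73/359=73/359 = 0.20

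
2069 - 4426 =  - 2357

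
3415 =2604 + 811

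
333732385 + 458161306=791893691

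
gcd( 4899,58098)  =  69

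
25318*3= 75954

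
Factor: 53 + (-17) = 2^2 * 3^2 = 36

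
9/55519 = 9/55519 = 0.00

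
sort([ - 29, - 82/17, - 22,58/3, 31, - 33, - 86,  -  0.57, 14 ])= [-86,-33,-29, - 22 ,-82/17, - 0.57, 14, 58/3,31] 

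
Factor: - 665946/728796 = -110991/121466=   - 2^(- 1)*3^1*36997^1*60733^(  -  1 )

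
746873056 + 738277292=1485150348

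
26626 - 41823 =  - 15197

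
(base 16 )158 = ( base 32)AO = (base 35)9t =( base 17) 134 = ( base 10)344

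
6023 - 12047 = -6024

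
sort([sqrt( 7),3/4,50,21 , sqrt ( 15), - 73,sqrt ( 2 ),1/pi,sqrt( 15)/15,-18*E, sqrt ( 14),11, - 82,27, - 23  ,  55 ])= [ -82, - 73, - 18*E, - 23, sqrt( 15 )/15,  1/pi,3/4,sqrt( 2 ),sqrt( 7 ),sqrt( 14 ),sqrt( 15 ),11, 21,27,50,55]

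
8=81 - 73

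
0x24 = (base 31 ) 15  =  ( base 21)1F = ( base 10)36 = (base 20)1g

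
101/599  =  101/599 = 0.17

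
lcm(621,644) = 17388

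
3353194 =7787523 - 4434329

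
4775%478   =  473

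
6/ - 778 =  - 1 + 386/389  =  - 0.01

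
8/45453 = 8/45453 = 0.00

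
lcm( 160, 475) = 15200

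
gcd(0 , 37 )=37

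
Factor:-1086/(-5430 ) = 1/5 =5^ ( - 1 ) 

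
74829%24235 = 2124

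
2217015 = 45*49267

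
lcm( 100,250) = 500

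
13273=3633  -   - 9640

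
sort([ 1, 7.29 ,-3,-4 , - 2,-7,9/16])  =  [ - 7,-4 ,  -  3, - 2,  9/16, 1 , 7.29 ] 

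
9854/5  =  1970 + 4/5=1970.80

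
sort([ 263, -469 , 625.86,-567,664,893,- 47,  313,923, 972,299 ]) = [-567,- 469,-47,263,299, 313,625.86, 664, 893,923,972 ]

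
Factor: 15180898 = 2^1*17^1*521^1*857^1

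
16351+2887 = 19238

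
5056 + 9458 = 14514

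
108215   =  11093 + 97122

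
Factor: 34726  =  2^1*97^1*179^1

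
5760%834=756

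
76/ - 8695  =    -  76/8695 = - 0.01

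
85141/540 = 85141/540  =  157.67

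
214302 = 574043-359741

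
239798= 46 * 5213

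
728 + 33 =761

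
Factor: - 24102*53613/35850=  - 215363421/5975 =-3^3*5^( - 2)*7^1 *13^1 * 23^1  *37^1 * 103^1 * 239^(-1) 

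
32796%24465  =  8331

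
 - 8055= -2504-5551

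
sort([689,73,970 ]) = [73,689,970]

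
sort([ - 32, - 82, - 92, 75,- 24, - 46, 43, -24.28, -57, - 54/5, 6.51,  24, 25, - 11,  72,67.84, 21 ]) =[  -  92, - 82,  -  57, - 46, - 32,-24.28, - 24, - 11,-54/5, 6.51,21,  24, 25,43, 67.84, 72,75] 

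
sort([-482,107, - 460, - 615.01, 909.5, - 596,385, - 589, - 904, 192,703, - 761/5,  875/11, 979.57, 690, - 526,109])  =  [ - 904, - 615.01,  -  596, - 589, - 526, - 482, - 460 ,-761/5, 875/11, 107, 109,192, 385, 690, 703, 909.5, 979.57]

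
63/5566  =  63/5566=0.01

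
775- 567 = 208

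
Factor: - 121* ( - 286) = 2^1*11^3*13^1 =34606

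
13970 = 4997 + 8973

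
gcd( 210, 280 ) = 70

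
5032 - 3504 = 1528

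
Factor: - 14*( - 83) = 2^1*7^1*83^1 = 1162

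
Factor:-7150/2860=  - 5/2 = - 2^ ( - 1)*5^1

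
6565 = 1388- - 5177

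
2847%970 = 907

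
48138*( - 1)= - 48138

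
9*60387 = 543483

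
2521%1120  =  281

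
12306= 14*879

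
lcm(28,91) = 364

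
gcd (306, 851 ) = 1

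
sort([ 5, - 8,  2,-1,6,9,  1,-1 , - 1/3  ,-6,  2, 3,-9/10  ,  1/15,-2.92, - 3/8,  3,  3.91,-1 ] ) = [ - 8,-6, - 2.92, - 1 ,  -  1, - 1,-9/10,-3/8,  -  1/3,  1/15,1,2,  2,  3, 3,3.91, 5,  6, 9] 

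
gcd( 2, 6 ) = 2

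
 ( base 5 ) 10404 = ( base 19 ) 207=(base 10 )729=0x2d9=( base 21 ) 1df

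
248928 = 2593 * 96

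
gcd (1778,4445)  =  889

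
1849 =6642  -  4793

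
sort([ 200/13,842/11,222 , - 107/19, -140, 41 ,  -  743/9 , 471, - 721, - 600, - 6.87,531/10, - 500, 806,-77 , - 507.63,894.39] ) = [-721, - 600,  -  507.63,-500, - 140,-743/9, - 77,-6.87, - 107/19, 200/13,41,531/10,842/11 , 222, 471 , 806,  894.39] 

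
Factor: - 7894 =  - 2^1* 3947^1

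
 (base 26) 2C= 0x40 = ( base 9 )71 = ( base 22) 2k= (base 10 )64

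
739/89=8 + 27/89 = 8.30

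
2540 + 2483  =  5023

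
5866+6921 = 12787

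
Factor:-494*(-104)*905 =2^4*5^1*13^2*19^1*181^1=46495280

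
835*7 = 5845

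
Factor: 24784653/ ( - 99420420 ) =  - 2^(  -  2)*5^ ( - 1 )* 11^(-1 ) * 17^( - 1 )*8861^( - 1)*8261551^1 = - 8261551/33140140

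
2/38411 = 2/38411 = 0.00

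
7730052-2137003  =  5593049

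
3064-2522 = 542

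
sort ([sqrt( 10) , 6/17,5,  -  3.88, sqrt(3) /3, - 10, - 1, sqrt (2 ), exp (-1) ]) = [ - 10, - 3.88, - 1, 6/17, exp( - 1 ), sqrt( 3) /3,sqrt(2), sqrt(10), 5] 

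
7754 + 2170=9924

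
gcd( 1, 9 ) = 1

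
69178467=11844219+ 57334248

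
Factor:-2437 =-2437^1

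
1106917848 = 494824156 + 612093692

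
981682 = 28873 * 34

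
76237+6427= 82664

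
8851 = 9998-1147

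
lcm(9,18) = 18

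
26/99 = 26/99 = 0.26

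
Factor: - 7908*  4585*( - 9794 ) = 355112614920 =2^3 * 3^1 * 5^1*7^1*59^1*83^1 * 131^1  *  659^1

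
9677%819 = 668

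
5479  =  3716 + 1763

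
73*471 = 34383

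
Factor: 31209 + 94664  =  125873 = 11^1*11443^1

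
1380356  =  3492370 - 2112014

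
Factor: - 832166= - 2^1*257^1*1619^1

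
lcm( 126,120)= 2520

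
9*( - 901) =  - 8109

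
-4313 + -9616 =-13929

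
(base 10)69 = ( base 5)234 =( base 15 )49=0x45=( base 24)2l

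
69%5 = 4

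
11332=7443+3889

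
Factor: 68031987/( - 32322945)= - 22677329/10774315 = -5^(  -  1)*71^1*103^( - 1 )*20921^(-1)*319399^1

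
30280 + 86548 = 116828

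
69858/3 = 23286 = 23286.00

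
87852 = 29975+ 57877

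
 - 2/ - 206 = 1/103 =0.01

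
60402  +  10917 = 71319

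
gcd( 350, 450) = 50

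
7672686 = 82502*93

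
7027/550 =7027/550 = 12.78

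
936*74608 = 69833088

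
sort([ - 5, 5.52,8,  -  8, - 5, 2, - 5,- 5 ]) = [  -  8, - 5, - 5, - 5, - 5,2,5.52 , 8 ] 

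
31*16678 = 517018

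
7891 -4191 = 3700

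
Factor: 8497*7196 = 2^2 * 7^1*29^1 * 257^1 * 293^1 = 61144412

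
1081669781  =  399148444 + 682521337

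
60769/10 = 60769/10 =6076.90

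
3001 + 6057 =9058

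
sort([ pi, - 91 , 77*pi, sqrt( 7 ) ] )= [ - 91,sqrt(7), pi, 77 * pi ]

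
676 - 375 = 301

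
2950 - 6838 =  - 3888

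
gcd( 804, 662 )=2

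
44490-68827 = - 24337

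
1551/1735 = 1551/1735 = 0.89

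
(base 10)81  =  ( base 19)45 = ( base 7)144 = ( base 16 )51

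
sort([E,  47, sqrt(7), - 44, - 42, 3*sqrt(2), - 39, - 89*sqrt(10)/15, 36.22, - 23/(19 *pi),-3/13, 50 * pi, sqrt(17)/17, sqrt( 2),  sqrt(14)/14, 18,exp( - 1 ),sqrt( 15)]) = [-44, - 42,- 39, - 89*sqrt(10 ) /15, - 23/( 19*pi ), - 3/13,sqrt (17)/17,sqrt( 14 ) /14,exp ( -1),sqrt( 2), sqrt(7), E,sqrt( 15 ),  3 * sqrt( 2 ),18, 36.22,47,  50*pi] 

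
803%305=193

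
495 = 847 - 352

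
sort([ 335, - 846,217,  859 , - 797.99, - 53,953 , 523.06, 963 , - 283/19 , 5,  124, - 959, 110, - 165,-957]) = [-959, - 957 , - 846, - 797.99, - 165, -53, - 283/19 , 5,110, 124 , 217,  335,523.06,859, 953 , 963 ]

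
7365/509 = 14 + 239/509  =  14.47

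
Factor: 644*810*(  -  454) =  - 2^4*3^4 * 5^1 * 7^1*23^1*227^1=-236824560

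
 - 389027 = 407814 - 796841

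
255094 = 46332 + 208762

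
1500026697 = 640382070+859644627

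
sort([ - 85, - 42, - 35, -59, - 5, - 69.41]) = [ - 85, - 69.41, - 59, - 42 , - 35, - 5]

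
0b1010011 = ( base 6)215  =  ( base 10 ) 83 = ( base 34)2f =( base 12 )6b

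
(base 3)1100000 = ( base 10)972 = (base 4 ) 33030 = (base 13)59a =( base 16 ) 3cc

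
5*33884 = 169420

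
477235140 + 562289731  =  1039524871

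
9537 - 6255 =3282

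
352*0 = 0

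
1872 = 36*52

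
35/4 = 8  +  3/4 = 8.75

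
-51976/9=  - 51976/9 =- 5775.11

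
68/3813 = 68/3813 = 0.02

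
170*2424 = 412080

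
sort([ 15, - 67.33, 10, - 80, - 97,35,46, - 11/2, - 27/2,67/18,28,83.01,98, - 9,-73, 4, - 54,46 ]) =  [ - 97, - 80 ,-73 ,  -  67.33, - 54,-27/2,- 9, -11/2,67/18,  4,10,15 , 28,35, 46 , 46,83.01 , 98]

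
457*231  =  105567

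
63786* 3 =191358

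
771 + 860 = 1631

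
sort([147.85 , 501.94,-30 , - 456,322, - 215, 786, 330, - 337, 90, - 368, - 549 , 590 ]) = [-549, - 456, - 368, - 337,-215, - 30 , 90 , 147.85,  322, 330,  501.94 , 590,786] 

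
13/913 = 13/913 =0.01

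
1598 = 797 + 801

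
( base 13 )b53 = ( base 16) 787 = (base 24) 387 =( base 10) 1927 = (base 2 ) 11110000111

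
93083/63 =1477 + 32/63 = 1477.51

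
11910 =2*5955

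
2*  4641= 9282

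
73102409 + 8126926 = 81229335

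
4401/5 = 4401/5=880.20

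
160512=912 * 176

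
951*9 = 8559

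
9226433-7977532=1248901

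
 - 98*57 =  - 5586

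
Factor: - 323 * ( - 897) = 3^1*13^1*17^1 * 19^1*23^1 = 289731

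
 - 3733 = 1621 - 5354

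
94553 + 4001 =98554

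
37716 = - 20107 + 57823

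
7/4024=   7/4024= 0.00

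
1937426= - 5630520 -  - 7567946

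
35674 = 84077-48403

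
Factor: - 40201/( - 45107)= 7^1*43^( - 1)*1049^( - 1 ) * 5743^1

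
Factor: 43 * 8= 2^3*43^1 = 344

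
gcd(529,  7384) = 1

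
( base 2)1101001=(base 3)10220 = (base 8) 151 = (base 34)33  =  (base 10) 105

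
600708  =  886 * 678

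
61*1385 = 84485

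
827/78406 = 827/78406 = 0.01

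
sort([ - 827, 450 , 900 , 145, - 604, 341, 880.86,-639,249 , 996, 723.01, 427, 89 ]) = [ - 827,-639,- 604,89,145,249, 341,427,450,723.01, 880.86, 900, 996] 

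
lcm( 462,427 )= 28182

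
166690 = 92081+74609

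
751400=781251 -29851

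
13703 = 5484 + 8219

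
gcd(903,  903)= 903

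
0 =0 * 4183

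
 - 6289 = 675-6964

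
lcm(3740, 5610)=11220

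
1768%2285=1768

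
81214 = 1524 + 79690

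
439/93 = 439/93 = 4.72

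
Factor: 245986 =2^1*13^1*9461^1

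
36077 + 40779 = 76856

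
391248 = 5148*76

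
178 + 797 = 975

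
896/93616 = 56/5851 = 0.01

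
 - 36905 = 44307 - 81212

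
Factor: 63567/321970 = 2^( - 1)*3^2 * 5^( - 1 )*7^1*11^( - 1)*1009^1*2927^( - 1)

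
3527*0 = 0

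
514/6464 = 257/3232  =  0.08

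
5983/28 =5983/28= 213.68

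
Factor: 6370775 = 5^2*254831^1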